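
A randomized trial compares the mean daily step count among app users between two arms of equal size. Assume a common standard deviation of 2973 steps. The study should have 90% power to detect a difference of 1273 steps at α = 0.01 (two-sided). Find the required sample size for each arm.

For two equal groups, n per group = 2·((z_{α/2} + z_β)·σ/δ)².
z_{α/2} = 2.576; z_β = 1.282 (power 90%).
n = 2 × (3.858 × 2973 / 1273)² = 2 × 81.18 = 162.36
Round up: n = 163 per group.

163 per group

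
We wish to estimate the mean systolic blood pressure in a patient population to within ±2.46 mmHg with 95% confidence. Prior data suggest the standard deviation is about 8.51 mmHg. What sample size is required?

n = 46

For a mean, the margin of error is E = z·σ/√n, so n = (zσ/E)².
At 95% confidence, z = 1.960.
n = (1.960 × 8.51 / 2.46)² = 45.97
Round up: n = 46.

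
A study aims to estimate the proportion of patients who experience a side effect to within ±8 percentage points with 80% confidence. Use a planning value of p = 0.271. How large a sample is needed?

51

For a proportion with margin E = 0.08 at 80% confidence, z = 1.282.
n = p̂(1−p̂)(z/E)² = 0.271 × 0.729 × (1.282/0.08)² = 50.73
Round up: n = 51.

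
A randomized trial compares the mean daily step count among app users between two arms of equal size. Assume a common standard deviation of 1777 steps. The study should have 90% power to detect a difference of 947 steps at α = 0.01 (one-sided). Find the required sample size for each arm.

For two equal groups, n per group = 2·((z_α + z_β)·σ/δ)².
z_α = 2.326; z_β = 1.282 (power 90%).
n = 2 × (3.608 × 1777 / 947)² = 2 × 45.84 = 91.68
Round up: n = 92 per group.

92 per group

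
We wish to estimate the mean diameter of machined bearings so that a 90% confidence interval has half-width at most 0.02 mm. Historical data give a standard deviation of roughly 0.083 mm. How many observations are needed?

47

For a mean, the margin of error is E = z·σ/√n, so n = (zσ/E)².
At 90% confidence, z = 1.645.
n = (1.645 × 0.083 / 0.02)² = 46.60
Round up: n = 47.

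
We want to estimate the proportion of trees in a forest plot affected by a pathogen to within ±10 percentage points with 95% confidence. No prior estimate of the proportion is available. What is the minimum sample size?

For a proportion with margin E = 0.1 at 95% confidence, z = 1.960.
With no prior estimate, use p = 0.5, which maximizes p(1−p) at 0.25.
n = 0.25 × (z/E)² = 0.25 × (1.960/0.1)² = 96.04
Round up: n = 97.

n = 97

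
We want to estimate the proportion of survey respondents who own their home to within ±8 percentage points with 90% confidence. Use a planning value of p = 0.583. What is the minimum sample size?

For a proportion with margin E = 0.08 at 90% confidence, z = 1.645.
n = p̂(1−p̂)(z/E)² = 0.583 × 0.417 × (1.645/0.08)² = 102.79
Round up: n = 103.

103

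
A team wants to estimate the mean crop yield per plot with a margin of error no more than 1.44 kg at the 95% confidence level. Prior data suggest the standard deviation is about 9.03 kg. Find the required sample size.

152

For a mean, the margin of error is E = z·σ/√n, so n = (zσ/E)².
At 95% confidence, z = 1.960.
n = (1.960 × 9.03 / 1.44)² = 151.06
Round up: n = 152.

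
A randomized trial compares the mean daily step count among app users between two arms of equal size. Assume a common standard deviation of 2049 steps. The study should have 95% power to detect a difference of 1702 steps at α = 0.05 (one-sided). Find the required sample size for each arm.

For two equal groups, n per group = 2·((z_α + z_β)·σ/δ)².
z_α = 1.645; z_β = 1.645 (power 95%).
n = 2 × (3.290 × 2049 / 1702)² = 2 × 15.69 = 31.38
Round up: n = 32 per group.

32 per group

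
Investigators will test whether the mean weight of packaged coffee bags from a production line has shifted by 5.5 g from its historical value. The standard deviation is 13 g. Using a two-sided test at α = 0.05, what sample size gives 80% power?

For a one-sample z-test, n = ((z_{α/2} + z_β)·σ/δ)².
z_{α/2} = 1.960 (two-sided α = 0.05); z_β = 0.842 (power 80% → β = 0.2).
n = (2.802 × 13 / 5.5)² = 43.86
Round up: n = 44.

44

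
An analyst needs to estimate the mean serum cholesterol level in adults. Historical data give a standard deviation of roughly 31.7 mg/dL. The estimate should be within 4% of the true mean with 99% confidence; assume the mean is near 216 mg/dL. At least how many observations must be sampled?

For a mean, the margin of error is E = z·σ/√n, so n = (zσ/E)².
At 99% confidence, z = 2.576.
E = 4% of 216 = 8.64 mg/dL.
n = (2.576 × 31.7 / 8.64)² = 89.33
Round up: n = 90.

n = 90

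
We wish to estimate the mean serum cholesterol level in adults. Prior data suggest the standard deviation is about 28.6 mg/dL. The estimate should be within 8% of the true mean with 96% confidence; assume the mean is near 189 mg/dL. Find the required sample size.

n = 16

For a mean, the margin of error is E = z·σ/√n, so n = (zσ/E)².
At 96% confidence, z = 2.054.
E = 8% of 189 = 15.12 mg/dL.
n = (2.054 × 28.6 / 15.12)² = 15.09
Round up: n = 16.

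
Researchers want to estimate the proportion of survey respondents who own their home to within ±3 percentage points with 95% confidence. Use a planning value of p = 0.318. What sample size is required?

926

For a proportion with margin E = 0.03 at 95% confidence, z = 1.960.
n = p̂(1−p̂)(z/E)² = 0.318 × 0.682 × (1.960/0.03)² = 925.72
Round up: n = 926.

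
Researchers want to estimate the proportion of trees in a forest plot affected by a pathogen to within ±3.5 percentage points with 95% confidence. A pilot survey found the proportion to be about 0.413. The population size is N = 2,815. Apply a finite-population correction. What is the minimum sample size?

599

For a proportion with margin E = 0.035 at 95% confidence, z = 1.960.
n = p̂(1−p̂)(z/E)² = 0.413 × 0.587 × (1.960/0.035)² = 760.26 — call this n₀.
Finite-population correction with N = 2,815: n = n₀ / (1 + (n₀−1)/N) = 760.26 / 1.27 = 598.63
Round up: n = 599.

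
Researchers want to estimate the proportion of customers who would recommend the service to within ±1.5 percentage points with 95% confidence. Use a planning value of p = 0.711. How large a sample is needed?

3509

For a proportion with margin E = 0.015 at 95% confidence, z = 1.960.
n = p̂(1−p̂)(z/E)² = 0.711 × 0.289 × (1.960/0.015)² = 3508.30
Round up: n = 3509.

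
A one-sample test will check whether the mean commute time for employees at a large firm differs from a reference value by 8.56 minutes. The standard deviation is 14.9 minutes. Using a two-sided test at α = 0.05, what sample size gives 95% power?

40

For a one-sample z-test, n = ((z_{α/2} + z_β)·σ/δ)².
z_{α/2} = 1.960 (two-sided α = 0.05); z_β = 1.645 (power 95% → β = 0.05).
n = (3.605 × 14.9 / 8.56)² = 39.38
Round up: n = 40.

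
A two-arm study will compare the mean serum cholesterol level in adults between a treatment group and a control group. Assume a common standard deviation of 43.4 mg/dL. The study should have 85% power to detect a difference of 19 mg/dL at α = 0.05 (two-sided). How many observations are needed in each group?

94 per group

For two equal groups, n per group = 2·((z_{α/2} + z_β)·σ/δ)².
z_{α/2} = 1.960; z_β = 1.036 (power 85%).
n = 2 × (2.996 × 43.4 / 19)² = 2 × 46.83 = 93.66
Round up: n = 94 per group.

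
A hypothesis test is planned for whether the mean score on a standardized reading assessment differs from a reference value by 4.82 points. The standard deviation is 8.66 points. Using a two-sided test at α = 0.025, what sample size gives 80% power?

For a one-sample z-test, n = ((z_{α/2} + z_β)·σ/δ)².
z_{α/2} = 2.241 (two-sided α = 0.025); z_β = 0.842 (power 80% → β = 0.2).
n = (3.083 × 8.66 / 4.82)² = 30.68
Round up: n = 31.

31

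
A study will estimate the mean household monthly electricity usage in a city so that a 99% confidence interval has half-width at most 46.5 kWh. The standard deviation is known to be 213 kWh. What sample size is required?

For a mean, the margin of error is E = z·σ/√n, so n = (zσ/E)².
At 99% confidence, z = 2.576.
n = (2.576 × 213 / 46.5)² = 139.23
Round up: n = 140.

140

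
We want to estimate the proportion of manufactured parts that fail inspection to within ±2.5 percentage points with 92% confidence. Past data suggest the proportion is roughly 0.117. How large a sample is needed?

507

For a proportion with margin E = 0.025 at 92% confidence, z = 1.751.
n = p̂(1−p̂)(z/E)² = 0.117 × 0.883 × (1.751/0.025)² = 506.80
Round up: n = 507.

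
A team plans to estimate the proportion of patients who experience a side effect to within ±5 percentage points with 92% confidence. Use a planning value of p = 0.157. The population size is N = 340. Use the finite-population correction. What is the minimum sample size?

111

For a proportion with margin E = 0.05 at 92% confidence, z = 1.751.
n = p̂(1−p̂)(z/E)² = 0.157 × 0.843 × (1.751/0.05)² = 162.32 — call this n₀.
Finite-population correction with N = 340: n = n₀ / (1 + (n₀−1)/N) = 162.32 / 1.474 = 110.12
Round up: n = 111.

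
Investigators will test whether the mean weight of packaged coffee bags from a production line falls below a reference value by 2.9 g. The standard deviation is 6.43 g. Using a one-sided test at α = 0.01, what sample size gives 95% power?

For a one-sample z-test, n = ((z_α + z_β)·σ/δ)².
z_α = 2.326 (one-sided α = 0.01); z_β = 1.645 (power 95% → β = 0.05).
n = (3.971 × 6.43 / 2.9)² = 77.52
Round up: n = 78.

78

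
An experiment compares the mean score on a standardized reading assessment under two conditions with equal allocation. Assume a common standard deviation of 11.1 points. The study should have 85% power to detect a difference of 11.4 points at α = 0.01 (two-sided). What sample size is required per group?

For two equal groups, n per group = 2·((z_{α/2} + z_β)·σ/δ)².
z_{α/2} = 2.576; z_β = 1.036 (power 85%).
n = 2 × (3.612 × 11.1 / 11.4)² = 2 × 12.37 = 24.74
Round up: n = 25 per group.

25 per group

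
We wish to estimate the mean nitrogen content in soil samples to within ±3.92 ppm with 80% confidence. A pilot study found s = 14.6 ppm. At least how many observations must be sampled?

For a mean, the margin of error is E = z·σ/√n, so n = (zσ/E)².
At 80% confidence, z = 1.282.
n = (1.282 × 14.6 / 3.92)² = 22.80
Round up: n = 23.

n = 23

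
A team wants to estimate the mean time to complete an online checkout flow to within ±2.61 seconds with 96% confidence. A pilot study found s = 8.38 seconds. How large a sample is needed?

For a mean, the margin of error is E = z·σ/√n, so n = (zσ/E)².
At 96% confidence, z = 2.054.
n = (2.054 × 8.38 / 2.61)² = 43.49
Round up: n = 44.

44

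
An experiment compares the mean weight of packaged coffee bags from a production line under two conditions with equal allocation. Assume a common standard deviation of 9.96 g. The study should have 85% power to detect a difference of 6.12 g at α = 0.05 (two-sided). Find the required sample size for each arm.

48 per group

For two equal groups, n per group = 2·((z_{α/2} + z_β)·σ/δ)².
z_{α/2} = 1.960; z_β = 1.036 (power 85%).
n = 2 × (2.996 × 9.96 / 6.12)² = 2 × 23.77 = 47.54
Round up: n = 48 per group.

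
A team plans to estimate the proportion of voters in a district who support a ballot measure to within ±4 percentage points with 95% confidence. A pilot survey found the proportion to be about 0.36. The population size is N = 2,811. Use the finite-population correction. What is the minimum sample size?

463

For a proportion with margin E = 0.04 at 95% confidence, z = 1.960.
n = p̂(1−p̂)(z/E)² = 0.36 × 0.64 × (1.960/0.04)² = 553.19 — call this n₀.
Finite-population correction with N = 2,811: n = n₀ / (1 + (n₀−1)/N) = 553.19 / 1.196 = 462.53
Round up: n = 463.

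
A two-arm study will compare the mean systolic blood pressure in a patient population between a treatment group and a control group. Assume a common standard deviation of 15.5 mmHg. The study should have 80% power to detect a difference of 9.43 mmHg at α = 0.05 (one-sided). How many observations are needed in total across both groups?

68 total

For two equal groups, n per group = 2·((z_α + z_β)·σ/δ)².
z_α = 1.645; z_β = 0.842 (power 80%).
n = 2 × (2.487 × 15.5 / 9.43)² = 2 × 16.71 = 33.42
Round up: n = 34 per group.
Total across both groups: 2 × 34 = 68.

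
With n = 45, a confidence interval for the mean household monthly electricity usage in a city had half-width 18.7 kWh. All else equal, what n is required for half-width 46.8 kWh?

Margin of error scales as 1/√n, so n₂ = n₁·(E₁/E₂)².
n₂ = 45 × (18.7/46.8)² = 45 × 0.1597 = 7.19
Round up: n₂ = 8.

n = 8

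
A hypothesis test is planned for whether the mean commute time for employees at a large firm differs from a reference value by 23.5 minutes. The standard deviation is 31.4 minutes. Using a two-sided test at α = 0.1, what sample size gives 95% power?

n = 20

For a one-sample z-test, n = ((z_{α/2} + z_β)·σ/δ)².
z_{α/2} = 1.645 (two-sided α = 0.1); z_β = 1.645 (power 95% → β = 0.05).
n = (3.290 × 31.4 / 23.5)² = 19.32
Round up: n = 20.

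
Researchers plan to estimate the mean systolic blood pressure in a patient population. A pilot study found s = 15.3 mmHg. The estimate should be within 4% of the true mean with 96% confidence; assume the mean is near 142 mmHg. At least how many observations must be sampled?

n = 31

For a mean, the margin of error is E = z·σ/√n, so n = (zσ/E)².
At 96% confidence, z = 2.054.
E = 4% of 142 = 5.68 mmHg.
n = (2.054 × 15.3 / 5.68)² = 30.61
Round up: n = 31.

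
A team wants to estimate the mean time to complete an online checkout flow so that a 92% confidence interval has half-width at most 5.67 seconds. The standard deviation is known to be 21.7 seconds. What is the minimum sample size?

45

For a mean, the margin of error is E = z·σ/√n, so n = (zσ/E)².
At 92% confidence, z = 1.751.
n = (1.751 × 21.7 / 5.67)² = 44.91
Round up: n = 45.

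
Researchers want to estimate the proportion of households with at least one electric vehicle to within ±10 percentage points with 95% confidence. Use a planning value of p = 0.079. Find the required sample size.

For a proportion with margin E = 0.1 at 95% confidence, z = 1.960.
n = p̂(1−p̂)(z/E)² = 0.079 × 0.921 × (1.960/0.1)² = 27.95
Round up: n = 28.

28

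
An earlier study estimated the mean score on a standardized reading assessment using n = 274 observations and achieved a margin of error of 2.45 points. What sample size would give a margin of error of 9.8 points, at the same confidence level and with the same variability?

Margin of error scales as 1/√n, so n₂ = n₁·(E₁/E₂)².
n₂ = 274 × (2.45/9.8)² = 274 × 0.0625 = 17.12
Round up: n₂ = 18.

n = 18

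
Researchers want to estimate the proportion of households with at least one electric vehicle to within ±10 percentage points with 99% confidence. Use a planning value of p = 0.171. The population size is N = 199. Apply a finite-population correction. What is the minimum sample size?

65

For a proportion with margin E = 0.1 at 99% confidence, z = 2.576.
n = p̂(1−p̂)(z/E)² = 0.171 × 0.829 × (2.576/0.1)² = 94.07 — call this n₀.
Finite-population correction with N = 199: n = n₀ / (1 + (n₀−1)/N) = 94.07 / 1.468 = 64.08
Round up: n = 65.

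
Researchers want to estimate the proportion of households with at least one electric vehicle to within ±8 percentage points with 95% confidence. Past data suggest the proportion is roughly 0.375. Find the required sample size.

141

For a proportion with margin E = 0.08 at 95% confidence, z = 1.960.
n = p̂(1−p̂)(z/E)² = 0.375 × 0.625 × (1.960/0.08)² = 140.68
Round up: n = 141.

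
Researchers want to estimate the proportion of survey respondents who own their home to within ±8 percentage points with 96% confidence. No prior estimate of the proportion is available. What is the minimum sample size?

For a proportion with margin E = 0.08 at 96% confidence, z = 2.054.
With no prior estimate, use p = 0.5, which maximizes p(1−p) at 0.25.
n = 0.25 × (z/E)² = 0.25 × (2.054/0.08)² = 164.80
Round up: n = 165.

n = 165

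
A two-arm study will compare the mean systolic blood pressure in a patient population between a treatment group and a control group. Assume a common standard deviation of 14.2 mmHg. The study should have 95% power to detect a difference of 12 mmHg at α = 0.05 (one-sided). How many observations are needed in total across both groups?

62 total

For two equal groups, n per group = 2·((z_α + z_β)·σ/δ)².
z_α = 1.645; z_β = 1.645 (power 95%).
n = 2 × (3.290 × 14.2 / 12)² = 2 × 15.16 = 30.32
Round up: n = 31 per group.
Total across both groups: 2 × 31 = 62.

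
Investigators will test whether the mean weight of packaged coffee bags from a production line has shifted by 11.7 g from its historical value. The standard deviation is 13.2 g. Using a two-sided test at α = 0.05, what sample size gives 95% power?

n = 17

For a one-sample z-test, n = ((z_{α/2} + z_β)·σ/δ)².
z_{α/2} = 1.960 (two-sided α = 0.05); z_β = 1.645 (power 95% → β = 0.05).
n = (3.605 × 13.2 / 11.7)² = 16.54
Round up: n = 17.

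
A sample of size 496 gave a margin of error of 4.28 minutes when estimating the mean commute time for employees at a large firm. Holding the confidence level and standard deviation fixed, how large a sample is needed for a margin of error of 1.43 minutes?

4444

Margin of error scales as 1/√n, so n₂ = n₁·(E₁/E₂)².
n₂ = 496 × (4.28/1.43)² = 496 × 8.958 = 4443.17
Round up: n₂ = 4444.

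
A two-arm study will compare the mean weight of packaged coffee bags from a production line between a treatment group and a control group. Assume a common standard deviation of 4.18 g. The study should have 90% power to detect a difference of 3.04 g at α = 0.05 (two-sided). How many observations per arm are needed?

40 per group

For two equal groups, n per group = 2·((z_{α/2} + z_β)·σ/δ)².
z_{α/2} = 1.960; z_β = 1.282 (power 90%).
n = 2 × (3.242 × 4.18 / 3.04)² = 2 × 19.87 = 39.74
Round up: n = 40 per group.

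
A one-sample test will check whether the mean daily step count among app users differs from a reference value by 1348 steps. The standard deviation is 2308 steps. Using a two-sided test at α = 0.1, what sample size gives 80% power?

n = 19

For a one-sample z-test, n = ((z_{α/2} + z_β)·σ/δ)².
z_{α/2} = 1.645 (two-sided α = 0.1); z_β = 0.842 (power 80% → β = 0.2).
n = (2.487 × 2308 / 1348)² = 18.13
Round up: n = 19.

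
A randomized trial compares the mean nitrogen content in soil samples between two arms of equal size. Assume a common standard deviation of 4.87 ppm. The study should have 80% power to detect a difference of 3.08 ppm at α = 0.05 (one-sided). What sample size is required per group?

For two equal groups, n per group = 2·((z_α + z_β)·σ/δ)².
z_α = 1.645; z_β = 0.842 (power 80%).
n = 2 × (2.487 × 4.87 / 3.08)² = 2 × 15.46 = 30.92
Round up: n = 31 per group.

31 per group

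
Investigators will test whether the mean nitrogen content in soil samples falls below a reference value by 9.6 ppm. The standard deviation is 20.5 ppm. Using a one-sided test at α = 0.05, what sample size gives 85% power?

33

For a one-sample z-test, n = ((z_α + z_β)·σ/δ)².
z_α = 1.645 (one-sided α = 0.05); z_β = 1.036 (power 85% → β = 0.15).
n = (2.681 × 20.5 / 9.6)² = 32.78
Round up: n = 33.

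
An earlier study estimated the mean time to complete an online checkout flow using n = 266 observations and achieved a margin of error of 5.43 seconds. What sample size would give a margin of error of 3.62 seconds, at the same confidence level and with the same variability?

n = 599

Margin of error scales as 1/√n, so n₂ = n₁·(E₁/E₂)².
n₂ = 266 × (5.43/3.62)² = 266 × 2.25 = 598.50
Round up: n₂ = 599.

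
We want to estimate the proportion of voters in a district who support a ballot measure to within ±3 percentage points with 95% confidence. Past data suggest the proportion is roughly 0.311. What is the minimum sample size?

For a proportion with margin E = 0.03 at 95% confidence, z = 1.960.
n = p̂(1−p̂)(z/E)² = 0.311 × 0.689 × (1.960/0.03)² = 914.64
Round up: n = 915.

915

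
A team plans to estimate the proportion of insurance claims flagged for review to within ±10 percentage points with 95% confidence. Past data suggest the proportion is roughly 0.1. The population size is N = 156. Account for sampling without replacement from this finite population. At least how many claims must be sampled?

For a proportion with margin E = 0.1 at 95% confidence, z = 1.960.
n = p̂(1−p̂)(z/E)² = 0.1 × 0.9 × (1.960/0.1)² = 34.57 — call this n₀.
Finite-population correction with N = 156: n = n₀ / (1 + (n₀−1)/N) = 34.57 / 1.215 = 28.45
Round up: n = 29.

n = 29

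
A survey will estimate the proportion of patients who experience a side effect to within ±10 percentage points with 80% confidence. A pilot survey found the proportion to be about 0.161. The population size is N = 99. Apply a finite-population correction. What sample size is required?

19

For a proportion with margin E = 0.1 at 80% confidence, z = 1.282.
n = p̂(1−p̂)(z/E)² = 0.161 × 0.839 × (1.282/0.1)² = 22.20 — call this n₀.
Finite-population correction with N = 99: n = n₀ / (1 + (n₀−1)/N) = 22.20 / 1.214 = 18.29
Round up: n = 19.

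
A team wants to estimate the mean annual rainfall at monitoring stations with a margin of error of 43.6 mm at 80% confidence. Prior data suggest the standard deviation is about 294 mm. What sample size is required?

75

For a mean, the margin of error is E = z·σ/√n, so n = (zσ/E)².
At 80% confidence, z = 1.282.
n = (1.282 × 294 / 43.6)² = 74.73
Round up: n = 75.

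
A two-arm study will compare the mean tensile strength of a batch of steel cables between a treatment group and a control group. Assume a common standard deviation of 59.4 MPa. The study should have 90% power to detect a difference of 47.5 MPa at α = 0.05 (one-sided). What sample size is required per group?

27 per group

For two equal groups, n per group = 2·((z_α + z_β)·σ/δ)².
z_α = 1.645; z_β = 1.282 (power 90%).
n = 2 × (2.927 × 59.4 / 47.5)² = 2 × 13.40 = 26.80
Round up: n = 27 per group.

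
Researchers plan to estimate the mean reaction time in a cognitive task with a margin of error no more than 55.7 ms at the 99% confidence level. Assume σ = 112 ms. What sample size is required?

For a mean, the margin of error is E = z·σ/√n, so n = (zσ/E)².
At 99% confidence, z = 2.576.
n = (2.576 × 112 / 55.7)² = 26.83
Round up: n = 27.

27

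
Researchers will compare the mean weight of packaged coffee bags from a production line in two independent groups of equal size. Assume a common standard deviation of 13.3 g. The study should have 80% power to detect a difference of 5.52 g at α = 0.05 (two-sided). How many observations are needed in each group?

For two equal groups, n per group = 2·((z_{α/2} + z_β)·σ/δ)².
z_{α/2} = 1.960; z_β = 0.842 (power 80%).
n = 2 × (2.802 × 13.3 / 5.52)² = 2 × 45.58 = 91.16
Round up: n = 92 per group.

92 per group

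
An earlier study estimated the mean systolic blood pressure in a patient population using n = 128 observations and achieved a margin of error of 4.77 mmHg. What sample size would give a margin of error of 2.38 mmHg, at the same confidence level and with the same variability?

Margin of error scales as 1/√n, so n₂ = n₁·(E₁/E₂)².
n₂ = 128 × (4.77/2.38)² = 128 × 4.017 = 514.18
Round up: n₂ = 515.

515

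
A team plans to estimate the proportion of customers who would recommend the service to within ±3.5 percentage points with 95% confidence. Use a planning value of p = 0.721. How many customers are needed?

631

For a proportion with margin E = 0.035 at 95% confidence, z = 1.960.
n = p̂(1−p̂)(z/E)² = 0.721 × 0.279 × (1.960/0.035)² = 630.83
Round up: n = 631.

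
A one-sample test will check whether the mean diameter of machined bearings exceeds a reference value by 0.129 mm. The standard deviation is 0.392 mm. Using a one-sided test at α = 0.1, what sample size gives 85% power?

50

For a one-sample z-test, n = ((z_α + z_β)·σ/δ)².
z_α = 1.282 (one-sided α = 0.1); z_β = 1.036 (power 85% → β = 0.15).
n = (2.318 × 0.392 / 0.129)² = 49.62
Round up: n = 50.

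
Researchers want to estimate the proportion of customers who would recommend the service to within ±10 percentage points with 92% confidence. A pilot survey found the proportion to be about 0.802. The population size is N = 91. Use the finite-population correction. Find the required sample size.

For a proportion with margin E = 0.1 at 92% confidence, z = 1.751.
n = p̂(1−p̂)(z/E)² = 0.802 × 0.198 × (1.751/0.1)² = 48.69 — call this n₀.
Finite-population correction with N = 91: n = n₀ / (1 + (n₀−1)/N) = 48.69 / 1.524 = 31.95
Round up: n = 32.

32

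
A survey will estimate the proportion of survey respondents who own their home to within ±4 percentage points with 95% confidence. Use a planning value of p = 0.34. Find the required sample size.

For a proportion with margin E = 0.04 at 95% confidence, z = 1.960.
n = p̂(1−p̂)(z/E)² = 0.34 × 0.66 × (1.960/0.04)² = 538.78
Round up: n = 539.

539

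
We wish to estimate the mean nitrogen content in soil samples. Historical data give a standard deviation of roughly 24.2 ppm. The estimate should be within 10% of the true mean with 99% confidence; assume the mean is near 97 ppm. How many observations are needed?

42

For a mean, the margin of error is E = z·σ/√n, so n = (zσ/E)².
At 99% confidence, z = 2.576.
E = 10% of 97 = 9.7 ppm.
n = (2.576 × 24.2 / 9.7)² = 41.30
Round up: n = 42.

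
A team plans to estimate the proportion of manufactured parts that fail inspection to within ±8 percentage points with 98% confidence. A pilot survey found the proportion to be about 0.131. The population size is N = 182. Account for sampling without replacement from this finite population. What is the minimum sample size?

n = 64

For a proportion with margin E = 0.08 at 98% confidence, z = 2.326.
n = p̂(1−p̂)(z/E)² = 0.131 × 0.869 × (2.326/0.08)² = 96.23 — call this n₀.
Finite-population correction with N = 182: n = n₀ / (1 + (n₀−1)/N) = 96.23 / 1.523 = 63.18
Round up: n = 64.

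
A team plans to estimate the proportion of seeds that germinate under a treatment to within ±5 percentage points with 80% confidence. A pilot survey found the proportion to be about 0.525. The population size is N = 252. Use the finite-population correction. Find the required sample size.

For a proportion with margin E = 0.05 at 80% confidence, z = 1.282.
n = p̂(1−p̂)(z/E)² = 0.525 × 0.475 × (1.282/0.05)² = 163.94 — call this n₀.
Finite-population correction with N = 252: n = n₀ / (1 + (n₀−1)/N) = 163.94 / 1.647 = 99.54
Round up: n = 100.

100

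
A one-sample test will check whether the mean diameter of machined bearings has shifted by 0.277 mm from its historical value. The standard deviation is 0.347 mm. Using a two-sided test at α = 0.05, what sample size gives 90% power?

For a one-sample z-test, n = ((z_{α/2} + z_β)·σ/δ)².
z_{α/2} = 1.960 (two-sided α = 0.05); z_β = 1.282 (power 90% → β = 0.1).
n = (3.242 × 0.347 / 0.277)² = 16.49
Round up: n = 17.

17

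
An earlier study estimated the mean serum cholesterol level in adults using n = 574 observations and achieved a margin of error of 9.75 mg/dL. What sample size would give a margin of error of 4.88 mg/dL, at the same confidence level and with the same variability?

2292

Margin of error scales as 1/√n, so n₂ = n₁·(E₁/E₂)².
n₂ = 574 × (9.75/4.88)² = 574 × 3.992 = 2291.41
Round up: n₂ = 2292.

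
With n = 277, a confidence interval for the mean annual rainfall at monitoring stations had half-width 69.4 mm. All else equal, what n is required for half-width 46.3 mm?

623

Margin of error scales as 1/√n, so n₂ = n₁·(E₁/E₂)².
n₂ = 277 × (69.4/46.3)² = 277 × 2.247 = 622.42
Round up: n₂ = 623.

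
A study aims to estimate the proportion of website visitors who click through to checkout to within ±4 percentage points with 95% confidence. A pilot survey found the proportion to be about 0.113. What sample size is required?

For a proportion with margin E = 0.04 at 95% confidence, z = 1.960.
n = p̂(1−p̂)(z/E)² = 0.113 × 0.887 × (1.960/0.04)² = 240.65
Round up: n = 241.

n = 241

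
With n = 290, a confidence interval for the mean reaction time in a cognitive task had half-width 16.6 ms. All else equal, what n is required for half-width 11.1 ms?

Margin of error scales as 1/√n, so n₂ = n₁·(E₁/E₂)².
n₂ = 290 × (16.6/11.1)² = 290 × 2.237 = 648.73
Round up: n₂ = 649.

649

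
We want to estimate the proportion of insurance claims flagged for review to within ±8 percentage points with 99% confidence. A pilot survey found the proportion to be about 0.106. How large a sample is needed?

For a proportion with margin E = 0.08 at 99% confidence, z = 2.576.
n = p̂(1−p̂)(z/E)² = 0.106 × 0.894 × (2.576/0.08)² = 98.26
Round up: n = 99.

n = 99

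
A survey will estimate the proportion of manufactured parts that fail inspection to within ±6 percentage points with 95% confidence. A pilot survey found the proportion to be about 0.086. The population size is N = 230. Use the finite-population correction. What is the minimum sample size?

62

For a proportion with margin E = 0.06 at 95% confidence, z = 1.960.
n = p̂(1−p̂)(z/E)² = 0.086 × 0.914 × (1.960/0.06)² = 83.88 — call this n₀.
Finite-population correction with N = 230: n = n₀ / (1 + (n₀−1)/N) = 83.88 / 1.36 = 61.68
Round up: n = 62.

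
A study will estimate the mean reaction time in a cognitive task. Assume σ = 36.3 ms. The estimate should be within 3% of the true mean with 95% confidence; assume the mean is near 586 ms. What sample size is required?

For a mean, the margin of error is E = z·σ/√n, so n = (zσ/E)².
At 95% confidence, z = 1.960.
E = 3% of 586 = 17.58 ms.
n = (1.960 × 36.3 / 17.58)² = 16.38
Round up: n = 17.

17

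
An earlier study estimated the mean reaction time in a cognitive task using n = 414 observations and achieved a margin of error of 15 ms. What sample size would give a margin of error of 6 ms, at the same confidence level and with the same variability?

2588

Margin of error scales as 1/√n, so n₂ = n₁·(E₁/E₂)².
n₂ = 414 × (15/6)² = 414 × 6.25 = 2587.50
Round up: n₂ = 2588.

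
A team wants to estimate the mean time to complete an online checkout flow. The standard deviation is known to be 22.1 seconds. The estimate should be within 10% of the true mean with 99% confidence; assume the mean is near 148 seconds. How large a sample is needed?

For a mean, the margin of error is E = z·σ/√n, so n = (zσ/E)².
At 99% confidence, z = 2.576.
E = 10% of 148 = 14.8 seconds.
n = (2.576 × 22.1 / 14.8)² = 14.80
Round up: n = 15.

n = 15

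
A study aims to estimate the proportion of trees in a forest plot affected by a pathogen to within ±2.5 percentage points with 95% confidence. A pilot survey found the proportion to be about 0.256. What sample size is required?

For a proportion with margin E = 0.025 at 95% confidence, z = 1.960.
n = p̂(1−p̂)(z/E)² = 0.256 × 0.744 × (1.960/0.025)² = 1170.70
Round up: n = 1171.

1171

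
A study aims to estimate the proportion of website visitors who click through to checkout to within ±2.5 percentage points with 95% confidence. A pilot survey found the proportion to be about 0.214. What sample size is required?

1034

For a proportion with margin E = 0.025 at 95% confidence, z = 1.960.
n = p̂(1−p̂)(z/E)² = 0.214 × 0.786 × (1.960/0.025)² = 1033.88
Round up: n = 1034.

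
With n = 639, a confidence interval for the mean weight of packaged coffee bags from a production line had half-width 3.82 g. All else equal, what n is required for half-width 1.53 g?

3984

Margin of error scales as 1/√n, so n₂ = n₁·(E₁/E₂)².
n₂ = 639 × (3.82/1.53)² = 639 × 6.234 = 3983.53
Round up: n₂ = 3984.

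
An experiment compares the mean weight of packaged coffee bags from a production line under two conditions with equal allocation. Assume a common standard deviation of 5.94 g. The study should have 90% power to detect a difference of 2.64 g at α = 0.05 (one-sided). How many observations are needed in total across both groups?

For two equal groups, n per group = 2·((z_α + z_β)·σ/δ)².
z_α = 1.645; z_β = 1.282 (power 90%).
n = 2 × (2.927 × 5.94 / 2.64)² = 2 × 43.37 = 86.74
Round up: n = 87 per group.
Total across both groups: 2 × 87 = 174.

174 total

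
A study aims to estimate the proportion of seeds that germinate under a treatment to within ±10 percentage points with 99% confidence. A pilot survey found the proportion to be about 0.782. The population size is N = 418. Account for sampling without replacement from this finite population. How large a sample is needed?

90

For a proportion with margin E = 0.1 at 99% confidence, z = 2.576.
n = p̂(1−p̂)(z/E)² = 0.782 × 0.218 × (2.576/0.1)² = 113.12 — call this n₀.
Finite-population correction with N = 418: n = n₀ / (1 + (n₀−1)/N) = 113.12 / 1.268 = 89.21
Round up: n = 90.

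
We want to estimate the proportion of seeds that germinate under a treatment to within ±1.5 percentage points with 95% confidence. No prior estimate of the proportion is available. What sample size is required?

For a proportion with margin E = 0.015 at 95% confidence, z = 1.960.
With no prior estimate, use p = 0.5, which maximizes p(1−p) at 0.25.
n = 0.25 × (z/E)² = 0.25 × (1.960/0.015)² = 4268.44
Round up: n = 4269.

n = 4269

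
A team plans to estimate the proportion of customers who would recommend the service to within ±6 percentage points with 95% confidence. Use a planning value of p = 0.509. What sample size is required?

267

For a proportion with margin E = 0.06 at 95% confidence, z = 1.960.
n = p̂(1−p̂)(z/E)² = 0.509 × 0.491 × (1.960/0.06)² = 266.69
Round up: n = 267.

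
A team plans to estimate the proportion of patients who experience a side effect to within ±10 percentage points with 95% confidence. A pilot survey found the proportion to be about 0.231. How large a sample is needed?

69

For a proportion with margin E = 0.1 at 95% confidence, z = 1.960.
n = p̂(1−p̂)(z/E)² = 0.231 × 0.769 × (1.960/0.1)² = 68.24
Round up: n = 69.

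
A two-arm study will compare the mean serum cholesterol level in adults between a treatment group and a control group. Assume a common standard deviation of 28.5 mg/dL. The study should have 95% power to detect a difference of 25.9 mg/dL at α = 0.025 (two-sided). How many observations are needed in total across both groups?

For two equal groups, n per group = 2·((z_{α/2} + z_β)·σ/δ)².
z_{α/2} = 2.241; z_β = 1.645 (power 95%).
n = 2 × (3.886 × 28.5 / 25.9)² = 2 × 18.29 = 36.58
Round up: n = 37 per group.
Total across both groups: 2 × 37 = 74.

74 total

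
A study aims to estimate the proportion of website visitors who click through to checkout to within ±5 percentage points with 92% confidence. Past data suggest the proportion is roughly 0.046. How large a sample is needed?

For a proportion with margin E = 0.05 at 92% confidence, z = 1.751.
n = p̂(1−p̂)(z/E)² = 0.046 × 0.954 × (1.751/0.05)² = 53.82
Round up: n = 54.

54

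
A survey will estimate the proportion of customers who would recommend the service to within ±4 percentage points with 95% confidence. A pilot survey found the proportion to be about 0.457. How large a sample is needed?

596

For a proportion with margin E = 0.04 at 95% confidence, z = 1.960.
n = p̂(1−p̂)(z/E)² = 0.457 × 0.543 × (1.960/0.04)² = 595.81
Round up: n = 596.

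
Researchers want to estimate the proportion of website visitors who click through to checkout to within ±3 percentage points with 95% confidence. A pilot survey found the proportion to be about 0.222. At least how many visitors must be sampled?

For a proportion with margin E = 0.03 at 95% confidence, z = 1.960.
n = p̂(1−p̂)(z/E)² = 0.222 × 0.778 × (1.960/0.03)² = 737.23
Round up: n = 738.

738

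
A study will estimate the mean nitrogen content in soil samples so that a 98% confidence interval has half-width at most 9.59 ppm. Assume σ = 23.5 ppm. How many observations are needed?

For a mean, the margin of error is E = z·σ/√n, so n = (zσ/E)².
At 98% confidence, z = 2.326.
n = (2.326 × 23.5 / 9.59)² = 32.49
Round up: n = 33.

33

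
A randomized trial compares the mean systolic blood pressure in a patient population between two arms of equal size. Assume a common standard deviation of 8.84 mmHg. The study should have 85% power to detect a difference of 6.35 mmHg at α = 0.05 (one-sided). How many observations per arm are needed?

For two equal groups, n per group = 2·((z_α + z_β)·σ/δ)².
z_α = 1.645; z_β = 1.036 (power 85%).
n = 2 × (2.681 × 8.84 / 6.35)² = 2 × 13.93 = 27.86
Round up: n = 28 per group.

28 per group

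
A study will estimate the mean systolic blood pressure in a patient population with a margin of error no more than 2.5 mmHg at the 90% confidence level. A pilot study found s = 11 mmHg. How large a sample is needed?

n = 53

For a mean, the margin of error is E = z·σ/√n, so n = (zσ/E)².
At 90% confidence, z = 1.645.
n = (1.645 × 11 / 2.5)² = 52.39
Round up: n = 53.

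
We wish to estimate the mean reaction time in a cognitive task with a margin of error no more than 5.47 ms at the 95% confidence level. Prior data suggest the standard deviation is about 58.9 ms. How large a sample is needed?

446

For a mean, the margin of error is E = z·σ/√n, so n = (zσ/E)².
At 95% confidence, z = 1.960.
n = (1.960 × 58.9 / 5.47)² = 445.42
Round up: n = 446.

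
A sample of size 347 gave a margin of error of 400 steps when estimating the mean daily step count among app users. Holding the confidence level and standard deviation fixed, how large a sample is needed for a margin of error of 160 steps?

n = 2169

Margin of error scales as 1/√n, so n₂ = n₁·(E₁/E₂)².
n₂ = 347 × (400/160)² = 347 × 6.25 = 2168.75
Round up: n₂ = 2169.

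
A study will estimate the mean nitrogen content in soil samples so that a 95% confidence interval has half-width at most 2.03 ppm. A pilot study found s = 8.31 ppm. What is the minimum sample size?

65

For a mean, the margin of error is E = z·σ/√n, so n = (zσ/E)².
At 95% confidence, z = 1.960.
n = (1.960 × 8.31 / 2.03)² = 64.38
Round up: n = 65.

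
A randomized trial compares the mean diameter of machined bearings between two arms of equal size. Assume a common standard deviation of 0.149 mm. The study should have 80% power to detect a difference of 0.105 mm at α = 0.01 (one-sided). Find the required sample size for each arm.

41 per group

For two equal groups, n per group = 2·((z_α + z_β)·σ/δ)².
z_α = 2.326; z_β = 0.842 (power 80%).
n = 2 × (3.168 × 0.149 / 0.105)² = 2 × 20.21 = 40.42
Round up: n = 41 per group.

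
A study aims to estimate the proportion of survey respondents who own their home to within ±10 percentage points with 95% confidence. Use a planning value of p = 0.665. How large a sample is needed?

For a proportion with margin E = 0.1 at 95% confidence, z = 1.960.
n = p̂(1−p̂)(z/E)² = 0.665 × 0.335 × (1.960/0.1)² = 85.58
Round up: n = 86.

86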